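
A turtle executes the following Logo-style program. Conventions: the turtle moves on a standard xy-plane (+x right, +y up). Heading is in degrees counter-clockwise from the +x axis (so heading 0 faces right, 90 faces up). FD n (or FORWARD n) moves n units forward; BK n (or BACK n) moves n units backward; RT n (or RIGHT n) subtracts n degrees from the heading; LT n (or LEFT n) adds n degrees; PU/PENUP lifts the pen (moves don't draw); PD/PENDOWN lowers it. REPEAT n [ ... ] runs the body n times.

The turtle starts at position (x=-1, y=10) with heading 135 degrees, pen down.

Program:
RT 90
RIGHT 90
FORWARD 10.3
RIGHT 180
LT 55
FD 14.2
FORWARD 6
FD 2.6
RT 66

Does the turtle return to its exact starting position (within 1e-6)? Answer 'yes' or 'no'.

Executing turtle program step by step:
Start: pos=(-1,10), heading=135, pen down
RT 90: heading 135 -> 45
RT 90: heading 45 -> 315
FD 10.3: (-1,10) -> (6.283,2.717) [heading=315, draw]
RT 180: heading 315 -> 135
LT 55: heading 135 -> 190
FD 14.2: (6.283,2.717) -> (-7.701,0.251) [heading=190, draw]
FD 6: (-7.701,0.251) -> (-13.61,-0.791) [heading=190, draw]
FD 2.6: (-13.61,-0.791) -> (-16.17,-1.242) [heading=190, draw]
RT 66: heading 190 -> 124
Final: pos=(-16.17,-1.242), heading=124, 4 segment(s) drawn

Start position: (-1, 10)
Final position: (-16.17, -1.242)
Distance = 18.882; >= 1e-6 -> NOT closed

Answer: no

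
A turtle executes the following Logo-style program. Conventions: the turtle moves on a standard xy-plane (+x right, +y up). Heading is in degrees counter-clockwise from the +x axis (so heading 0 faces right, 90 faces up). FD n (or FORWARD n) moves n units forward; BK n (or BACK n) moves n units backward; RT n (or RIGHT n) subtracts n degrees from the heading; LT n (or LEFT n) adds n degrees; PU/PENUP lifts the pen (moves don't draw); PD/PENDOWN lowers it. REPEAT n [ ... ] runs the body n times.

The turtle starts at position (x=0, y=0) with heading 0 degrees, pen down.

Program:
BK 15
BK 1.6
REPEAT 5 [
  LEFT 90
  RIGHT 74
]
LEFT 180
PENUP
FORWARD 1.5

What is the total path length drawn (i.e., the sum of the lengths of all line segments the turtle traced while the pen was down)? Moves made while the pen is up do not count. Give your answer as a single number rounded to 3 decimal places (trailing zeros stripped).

Executing turtle program step by step:
Start: pos=(0,0), heading=0, pen down
BK 15: (0,0) -> (-15,0) [heading=0, draw]
BK 1.6: (-15,0) -> (-16.6,0) [heading=0, draw]
REPEAT 5 [
  -- iteration 1/5 --
  LT 90: heading 0 -> 90
  RT 74: heading 90 -> 16
  -- iteration 2/5 --
  LT 90: heading 16 -> 106
  RT 74: heading 106 -> 32
  -- iteration 3/5 --
  LT 90: heading 32 -> 122
  RT 74: heading 122 -> 48
  -- iteration 4/5 --
  LT 90: heading 48 -> 138
  RT 74: heading 138 -> 64
  -- iteration 5/5 --
  LT 90: heading 64 -> 154
  RT 74: heading 154 -> 80
]
LT 180: heading 80 -> 260
PU: pen up
FD 1.5: (-16.6,0) -> (-16.86,-1.477) [heading=260, move]
Final: pos=(-16.86,-1.477), heading=260, 2 segment(s) drawn

Segment lengths:
  seg 1: (0,0) -> (-15,0), length = 15
  seg 2: (-15,0) -> (-16.6,0), length = 1.6
Total = 16.6

Answer: 16.6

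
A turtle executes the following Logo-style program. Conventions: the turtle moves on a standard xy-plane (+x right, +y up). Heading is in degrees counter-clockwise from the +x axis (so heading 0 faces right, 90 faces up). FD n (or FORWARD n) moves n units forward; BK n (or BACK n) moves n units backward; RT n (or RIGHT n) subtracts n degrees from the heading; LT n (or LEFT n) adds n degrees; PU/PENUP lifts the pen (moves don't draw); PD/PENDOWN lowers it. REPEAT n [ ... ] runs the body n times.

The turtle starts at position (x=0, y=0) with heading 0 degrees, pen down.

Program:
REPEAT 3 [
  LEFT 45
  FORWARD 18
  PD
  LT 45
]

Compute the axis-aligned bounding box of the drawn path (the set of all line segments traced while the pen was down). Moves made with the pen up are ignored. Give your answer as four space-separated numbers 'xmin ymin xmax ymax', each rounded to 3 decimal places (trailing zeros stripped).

Executing turtle program step by step:
Start: pos=(0,0), heading=0, pen down
REPEAT 3 [
  -- iteration 1/3 --
  LT 45: heading 0 -> 45
  FD 18: (0,0) -> (12.728,12.728) [heading=45, draw]
  PD: pen down
  LT 45: heading 45 -> 90
  -- iteration 2/3 --
  LT 45: heading 90 -> 135
  FD 18: (12.728,12.728) -> (0,25.456) [heading=135, draw]
  PD: pen down
  LT 45: heading 135 -> 180
  -- iteration 3/3 --
  LT 45: heading 180 -> 225
  FD 18: (0,25.456) -> (-12.728,12.728) [heading=225, draw]
  PD: pen down
  LT 45: heading 225 -> 270
]
Final: pos=(-12.728,12.728), heading=270, 3 segment(s) drawn

Segment endpoints: x in {-12.728, 0, 0, 12.728}, y in {0, 12.728, 25.456}
xmin=-12.728, ymin=0, xmax=12.728, ymax=25.456

Answer: -12.728 0 12.728 25.456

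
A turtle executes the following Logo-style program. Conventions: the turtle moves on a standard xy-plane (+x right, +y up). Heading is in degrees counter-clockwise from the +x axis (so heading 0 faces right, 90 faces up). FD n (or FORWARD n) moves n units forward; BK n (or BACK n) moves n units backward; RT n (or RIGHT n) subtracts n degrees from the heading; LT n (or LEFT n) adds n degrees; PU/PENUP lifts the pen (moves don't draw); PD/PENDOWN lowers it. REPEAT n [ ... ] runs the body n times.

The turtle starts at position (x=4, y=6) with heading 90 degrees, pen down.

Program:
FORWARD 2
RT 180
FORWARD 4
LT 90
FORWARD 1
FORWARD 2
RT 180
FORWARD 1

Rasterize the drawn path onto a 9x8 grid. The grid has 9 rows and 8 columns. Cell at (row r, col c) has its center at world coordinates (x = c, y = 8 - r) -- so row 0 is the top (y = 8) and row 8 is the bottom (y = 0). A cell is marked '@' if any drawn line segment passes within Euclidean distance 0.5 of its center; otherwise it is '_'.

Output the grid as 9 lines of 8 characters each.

Segment 0: (4,6) -> (4,8)
Segment 1: (4,8) -> (4,4)
Segment 2: (4,4) -> (5,4)
Segment 3: (5,4) -> (7,4)
Segment 4: (7,4) -> (6,4)

Answer: ____@___
____@___
____@___
____@___
____@@@@
________
________
________
________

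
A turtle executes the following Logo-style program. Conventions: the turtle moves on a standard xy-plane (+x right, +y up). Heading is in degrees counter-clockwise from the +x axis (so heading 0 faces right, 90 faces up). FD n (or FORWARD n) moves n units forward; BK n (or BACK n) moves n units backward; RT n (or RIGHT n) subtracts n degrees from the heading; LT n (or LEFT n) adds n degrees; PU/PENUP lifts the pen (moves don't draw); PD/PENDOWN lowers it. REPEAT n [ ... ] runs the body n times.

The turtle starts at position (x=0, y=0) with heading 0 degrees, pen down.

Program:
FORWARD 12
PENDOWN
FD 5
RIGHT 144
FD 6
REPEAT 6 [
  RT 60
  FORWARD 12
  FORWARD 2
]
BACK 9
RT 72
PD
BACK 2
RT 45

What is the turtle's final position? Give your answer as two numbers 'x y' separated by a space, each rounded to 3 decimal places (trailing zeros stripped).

Answer: 21.045 0.588

Derivation:
Executing turtle program step by step:
Start: pos=(0,0), heading=0, pen down
FD 12: (0,0) -> (12,0) [heading=0, draw]
PD: pen down
FD 5: (12,0) -> (17,0) [heading=0, draw]
RT 144: heading 0 -> 216
FD 6: (17,0) -> (12.146,-3.527) [heading=216, draw]
REPEAT 6 [
  -- iteration 1/6 --
  RT 60: heading 216 -> 156
  FD 12: (12.146,-3.527) -> (1.183,1.354) [heading=156, draw]
  FD 2: (1.183,1.354) -> (-0.644,2.168) [heading=156, draw]
  -- iteration 2/6 --
  RT 60: heading 156 -> 96
  FD 12: (-0.644,2.168) -> (-1.898,14.102) [heading=96, draw]
  FD 2: (-1.898,14.102) -> (-2.107,16.091) [heading=96, draw]
  -- iteration 3/6 --
  RT 60: heading 96 -> 36
  FD 12: (-2.107,16.091) -> (7.601,23.144) [heading=36, draw]
  FD 2: (7.601,23.144) -> (9.219,24.32) [heading=36, draw]
  -- iteration 4/6 --
  RT 60: heading 36 -> 336
  FD 12: (9.219,24.32) -> (20.182,19.439) [heading=336, draw]
  FD 2: (20.182,19.439) -> (22.009,18.626) [heading=336, draw]
  -- iteration 5/6 --
  RT 60: heading 336 -> 276
  FD 12: (22.009,18.626) -> (23.263,6.691) [heading=276, draw]
  FD 2: (23.263,6.691) -> (23.472,4.702) [heading=276, draw]
  -- iteration 6/6 --
  RT 60: heading 276 -> 216
  FD 12: (23.472,4.702) -> (13.764,-2.351) [heading=216, draw]
  FD 2: (13.764,-2.351) -> (12.146,-3.527) [heading=216, draw]
]
BK 9: (12.146,-3.527) -> (19.427,1.763) [heading=216, draw]
RT 72: heading 216 -> 144
PD: pen down
BK 2: (19.427,1.763) -> (21.045,0.588) [heading=144, draw]
RT 45: heading 144 -> 99
Final: pos=(21.045,0.588), heading=99, 17 segment(s) drawn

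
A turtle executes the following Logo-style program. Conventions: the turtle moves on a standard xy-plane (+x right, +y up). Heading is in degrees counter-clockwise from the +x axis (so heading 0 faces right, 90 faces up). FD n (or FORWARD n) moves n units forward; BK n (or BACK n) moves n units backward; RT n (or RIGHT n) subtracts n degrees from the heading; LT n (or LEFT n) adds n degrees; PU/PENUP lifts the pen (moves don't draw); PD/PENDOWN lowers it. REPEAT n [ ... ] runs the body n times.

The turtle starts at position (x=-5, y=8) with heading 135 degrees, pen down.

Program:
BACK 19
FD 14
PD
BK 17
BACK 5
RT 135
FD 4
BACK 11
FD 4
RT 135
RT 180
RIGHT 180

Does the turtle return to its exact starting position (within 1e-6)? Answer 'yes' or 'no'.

Executing turtle program step by step:
Start: pos=(-5,8), heading=135, pen down
BK 19: (-5,8) -> (8.435,-5.435) [heading=135, draw]
FD 14: (8.435,-5.435) -> (-1.464,4.464) [heading=135, draw]
PD: pen down
BK 17: (-1.464,4.464) -> (10.556,-7.556) [heading=135, draw]
BK 5: (10.556,-7.556) -> (14.092,-11.092) [heading=135, draw]
RT 135: heading 135 -> 0
FD 4: (14.092,-11.092) -> (18.092,-11.092) [heading=0, draw]
BK 11: (18.092,-11.092) -> (7.092,-11.092) [heading=0, draw]
FD 4: (7.092,-11.092) -> (11.092,-11.092) [heading=0, draw]
RT 135: heading 0 -> 225
RT 180: heading 225 -> 45
RT 180: heading 45 -> 225
Final: pos=(11.092,-11.092), heading=225, 7 segment(s) drawn

Start position: (-5, 8)
Final position: (11.092, -11.092)
Distance = 24.969; >= 1e-6 -> NOT closed

Answer: no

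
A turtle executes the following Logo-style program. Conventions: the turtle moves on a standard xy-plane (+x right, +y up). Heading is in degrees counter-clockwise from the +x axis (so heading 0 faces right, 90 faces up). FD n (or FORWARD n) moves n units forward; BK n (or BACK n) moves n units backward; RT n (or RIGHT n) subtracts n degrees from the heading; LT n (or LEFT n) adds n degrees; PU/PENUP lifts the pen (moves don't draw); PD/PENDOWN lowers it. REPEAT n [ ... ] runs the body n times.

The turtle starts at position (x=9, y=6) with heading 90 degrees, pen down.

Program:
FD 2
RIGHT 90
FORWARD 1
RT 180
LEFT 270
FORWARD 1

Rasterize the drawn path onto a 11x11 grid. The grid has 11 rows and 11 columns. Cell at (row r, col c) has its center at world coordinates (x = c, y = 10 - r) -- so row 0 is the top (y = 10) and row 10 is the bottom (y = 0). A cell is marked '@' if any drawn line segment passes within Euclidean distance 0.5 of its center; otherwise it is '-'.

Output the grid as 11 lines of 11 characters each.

Answer: -----------
----------@
---------@@
---------@-
---------@-
-----------
-----------
-----------
-----------
-----------
-----------

Derivation:
Segment 0: (9,6) -> (9,8)
Segment 1: (9,8) -> (10,8)
Segment 2: (10,8) -> (10,9)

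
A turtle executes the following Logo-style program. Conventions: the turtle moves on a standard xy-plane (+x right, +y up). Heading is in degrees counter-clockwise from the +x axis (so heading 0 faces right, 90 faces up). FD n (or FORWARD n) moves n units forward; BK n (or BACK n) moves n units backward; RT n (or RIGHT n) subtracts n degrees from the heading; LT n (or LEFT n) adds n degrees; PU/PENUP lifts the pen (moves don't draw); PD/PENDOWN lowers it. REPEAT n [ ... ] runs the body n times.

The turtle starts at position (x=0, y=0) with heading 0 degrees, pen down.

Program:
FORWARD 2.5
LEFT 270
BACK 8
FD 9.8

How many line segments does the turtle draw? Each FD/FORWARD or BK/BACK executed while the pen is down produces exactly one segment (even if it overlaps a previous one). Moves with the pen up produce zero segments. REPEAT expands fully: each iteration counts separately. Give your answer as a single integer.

Answer: 3

Derivation:
Executing turtle program step by step:
Start: pos=(0,0), heading=0, pen down
FD 2.5: (0,0) -> (2.5,0) [heading=0, draw]
LT 270: heading 0 -> 270
BK 8: (2.5,0) -> (2.5,8) [heading=270, draw]
FD 9.8: (2.5,8) -> (2.5,-1.8) [heading=270, draw]
Final: pos=(2.5,-1.8), heading=270, 3 segment(s) drawn
Segments drawn: 3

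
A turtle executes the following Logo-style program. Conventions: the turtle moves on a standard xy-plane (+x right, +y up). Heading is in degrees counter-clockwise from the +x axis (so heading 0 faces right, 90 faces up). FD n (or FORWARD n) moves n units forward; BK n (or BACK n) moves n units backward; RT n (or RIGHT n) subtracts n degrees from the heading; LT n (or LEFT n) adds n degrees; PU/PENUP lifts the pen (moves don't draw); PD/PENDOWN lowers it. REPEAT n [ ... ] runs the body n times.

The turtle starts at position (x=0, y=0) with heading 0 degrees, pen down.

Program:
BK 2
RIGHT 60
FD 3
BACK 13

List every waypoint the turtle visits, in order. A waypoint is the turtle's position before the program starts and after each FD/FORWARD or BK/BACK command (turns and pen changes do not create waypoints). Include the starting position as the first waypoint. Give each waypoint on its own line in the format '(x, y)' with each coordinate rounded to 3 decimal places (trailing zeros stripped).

Executing turtle program step by step:
Start: pos=(0,0), heading=0, pen down
BK 2: (0,0) -> (-2,0) [heading=0, draw]
RT 60: heading 0 -> 300
FD 3: (-2,0) -> (-0.5,-2.598) [heading=300, draw]
BK 13: (-0.5,-2.598) -> (-7,8.66) [heading=300, draw]
Final: pos=(-7,8.66), heading=300, 3 segment(s) drawn
Waypoints (4 total):
(0, 0)
(-2, 0)
(-0.5, -2.598)
(-7, 8.66)

Answer: (0, 0)
(-2, 0)
(-0.5, -2.598)
(-7, 8.66)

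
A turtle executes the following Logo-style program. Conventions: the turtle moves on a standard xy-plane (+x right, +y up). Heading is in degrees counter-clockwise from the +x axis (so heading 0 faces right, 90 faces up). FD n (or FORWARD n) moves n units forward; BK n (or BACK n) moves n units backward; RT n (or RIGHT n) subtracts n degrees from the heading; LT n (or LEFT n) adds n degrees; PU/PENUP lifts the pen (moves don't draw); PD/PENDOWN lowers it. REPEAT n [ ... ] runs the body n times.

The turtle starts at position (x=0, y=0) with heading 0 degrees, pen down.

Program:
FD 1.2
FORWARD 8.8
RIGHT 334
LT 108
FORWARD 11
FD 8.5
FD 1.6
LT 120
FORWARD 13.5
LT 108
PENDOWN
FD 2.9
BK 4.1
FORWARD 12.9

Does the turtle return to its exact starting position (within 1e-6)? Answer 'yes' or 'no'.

Executing turtle program step by step:
Start: pos=(0,0), heading=0, pen down
FD 1.2: (0,0) -> (1.2,0) [heading=0, draw]
FD 8.8: (1.2,0) -> (10,0) [heading=0, draw]
RT 334: heading 0 -> 26
LT 108: heading 26 -> 134
FD 11: (10,0) -> (2.359,7.913) [heading=134, draw]
FD 8.5: (2.359,7.913) -> (-3.546,14.027) [heading=134, draw]
FD 1.6: (-3.546,14.027) -> (-4.657,15.178) [heading=134, draw]
LT 120: heading 134 -> 254
FD 13.5: (-4.657,15.178) -> (-8.378,2.201) [heading=254, draw]
LT 108: heading 254 -> 2
PD: pen down
FD 2.9: (-8.378,2.201) -> (-5.48,2.302) [heading=2, draw]
BK 4.1: (-5.48,2.302) -> (-9.578,2.159) [heading=2, draw]
FD 12.9: (-9.578,2.159) -> (3.314,2.609) [heading=2, draw]
Final: pos=(3.314,2.609), heading=2, 9 segment(s) drawn

Start position: (0, 0)
Final position: (3.314, 2.609)
Distance = 4.218; >= 1e-6 -> NOT closed

Answer: no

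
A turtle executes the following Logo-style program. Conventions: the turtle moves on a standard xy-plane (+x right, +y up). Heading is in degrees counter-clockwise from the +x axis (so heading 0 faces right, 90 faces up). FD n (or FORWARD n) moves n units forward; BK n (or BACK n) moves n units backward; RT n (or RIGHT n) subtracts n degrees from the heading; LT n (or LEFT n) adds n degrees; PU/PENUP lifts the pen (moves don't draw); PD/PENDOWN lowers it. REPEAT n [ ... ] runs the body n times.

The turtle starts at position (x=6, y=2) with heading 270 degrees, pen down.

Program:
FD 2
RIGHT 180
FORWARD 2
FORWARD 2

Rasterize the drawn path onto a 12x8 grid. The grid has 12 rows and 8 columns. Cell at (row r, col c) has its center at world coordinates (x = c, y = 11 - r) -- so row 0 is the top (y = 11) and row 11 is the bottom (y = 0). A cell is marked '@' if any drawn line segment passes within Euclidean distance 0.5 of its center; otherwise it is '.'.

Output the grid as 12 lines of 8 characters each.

Answer: ........
........
........
........
........
........
........
......@.
......@.
......@.
......@.
......@.

Derivation:
Segment 0: (6,2) -> (6,0)
Segment 1: (6,0) -> (6,2)
Segment 2: (6,2) -> (6,4)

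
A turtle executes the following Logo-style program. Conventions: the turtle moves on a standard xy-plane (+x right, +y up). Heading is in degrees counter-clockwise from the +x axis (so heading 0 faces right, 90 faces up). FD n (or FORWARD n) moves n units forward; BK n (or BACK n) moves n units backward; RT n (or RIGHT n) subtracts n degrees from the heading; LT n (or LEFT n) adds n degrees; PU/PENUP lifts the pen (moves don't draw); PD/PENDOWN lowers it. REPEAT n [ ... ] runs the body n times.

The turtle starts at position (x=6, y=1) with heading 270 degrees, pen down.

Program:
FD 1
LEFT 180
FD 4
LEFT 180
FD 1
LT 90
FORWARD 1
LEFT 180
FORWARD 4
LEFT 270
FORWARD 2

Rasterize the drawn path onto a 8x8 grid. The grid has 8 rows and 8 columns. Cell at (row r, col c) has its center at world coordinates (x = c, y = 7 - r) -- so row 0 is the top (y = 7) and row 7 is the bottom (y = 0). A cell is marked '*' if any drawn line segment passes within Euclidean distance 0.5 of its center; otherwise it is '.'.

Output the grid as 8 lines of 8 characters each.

Answer: ........
........
...*....
...*..*.
...*****
......*.
......*.
......*.

Derivation:
Segment 0: (6,1) -> (6,0)
Segment 1: (6,0) -> (6,4)
Segment 2: (6,4) -> (6,3)
Segment 3: (6,3) -> (7,3)
Segment 4: (7,3) -> (3,3)
Segment 5: (3,3) -> (3,5)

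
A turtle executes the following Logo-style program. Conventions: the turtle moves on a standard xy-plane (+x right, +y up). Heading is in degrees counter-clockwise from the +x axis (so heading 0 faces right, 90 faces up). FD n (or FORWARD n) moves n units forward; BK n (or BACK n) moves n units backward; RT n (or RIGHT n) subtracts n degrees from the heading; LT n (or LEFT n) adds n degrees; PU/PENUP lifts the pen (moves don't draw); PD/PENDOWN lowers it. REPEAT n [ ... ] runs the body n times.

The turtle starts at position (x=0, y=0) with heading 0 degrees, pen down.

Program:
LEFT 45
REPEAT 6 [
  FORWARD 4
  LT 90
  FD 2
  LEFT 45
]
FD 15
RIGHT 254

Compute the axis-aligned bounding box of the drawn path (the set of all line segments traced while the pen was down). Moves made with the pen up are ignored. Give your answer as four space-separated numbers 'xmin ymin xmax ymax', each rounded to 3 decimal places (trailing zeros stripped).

Answer: -8.364 -0.586 2.828 13.192

Derivation:
Executing turtle program step by step:
Start: pos=(0,0), heading=0, pen down
LT 45: heading 0 -> 45
REPEAT 6 [
  -- iteration 1/6 --
  FD 4: (0,0) -> (2.828,2.828) [heading=45, draw]
  LT 90: heading 45 -> 135
  FD 2: (2.828,2.828) -> (1.414,4.243) [heading=135, draw]
  LT 45: heading 135 -> 180
  -- iteration 2/6 --
  FD 4: (1.414,4.243) -> (-2.586,4.243) [heading=180, draw]
  LT 90: heading 180 -> 270
  FD 2: (-2.586,4.243) -> (-2.586,2.243) [heading=270, draw]
  LT 45: heading 270 -> 315
  -- iteration 3/6 --
  FD 4: (-2.586,2.243) -> (0.243,-0.586) [heading=315, draw]
  LT 90: heading 315 -> 45
  FD 2: (0.243,-0.586) -> (1.657,0.828) [heading=45, draw]
  LT 45: heading 45 -> 90
  -- iteration 4/6 --
  FD 4: (1.657,0.828) -> (1.657,4.828) [heading=90, draw]
  LT 90: heading 90 -> 180
  FD 2: (1.657,4.828) -> (-0.343,4.828) [heading=180, draw]
  LT 45: heading 180 -> 225
  -- iteration 5/6 --
  FD 4: (-0.343,4.828) -> (-3.172,2) [heading=225, draw]
  LT 90: heading 225 -> 315
  FD 2: (-3.172,2) -> (-1.757,0.586) [heading=315, draw]
  LT 45: heading 315 -> 0
  -- iteration 6/6 --
  FD 4: (-1.757,0.586) -> (2.243,0.586) [heading=0, draw]
  LT 90: heading 0 -> 90
  FD 2: (2.243,0.586) -> (2.243,2.586) [heading=90, draw]
  LT 45: heading 90 -> 135
]
FD 15: (2.243,2.586) -> (-8.364,13.192) [heading=135, draw]
RT 254: heading 135 -> 241
Final: pos=(-8.364,13.192), heading=241, 13 segment(s) drawn

Segment endpoints: x in {-8.364, -3.172, -2.586, -2.586, -1.757, -0.343, 0, 0.243, 1.414, 1.657, 1.657, 2.243, 2.243, 2.828}, y in {-0.586, 0, 0.586, 0.586, 0.828, 2, 2.243, 2.586, 2.828, 4.243, 4.243, 4.828, 4.828, 13.192}
xmin=-8.364, ymin=-0.586, xmax=2.828, ymax=13.192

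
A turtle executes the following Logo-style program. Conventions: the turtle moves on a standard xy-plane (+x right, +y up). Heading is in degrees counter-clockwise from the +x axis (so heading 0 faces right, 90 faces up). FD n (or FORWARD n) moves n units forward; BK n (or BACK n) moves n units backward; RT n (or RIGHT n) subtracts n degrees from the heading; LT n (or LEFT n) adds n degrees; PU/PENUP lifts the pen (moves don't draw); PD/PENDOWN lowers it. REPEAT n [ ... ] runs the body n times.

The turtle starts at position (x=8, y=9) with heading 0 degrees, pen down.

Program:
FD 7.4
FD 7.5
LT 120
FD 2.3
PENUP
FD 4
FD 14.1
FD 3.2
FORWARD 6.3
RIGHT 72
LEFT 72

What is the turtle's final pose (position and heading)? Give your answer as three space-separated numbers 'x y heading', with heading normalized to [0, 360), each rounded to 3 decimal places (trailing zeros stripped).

Answer: 7.95 34.894 120

Derivation:
Executing turtle program step by step:
Start: pos=(8,9), heading=0, pen down
FD 7.4: (8,9) -> (15.4,9) [heading=0, draw]
FD 7.5: (15.4,9) -> (22.9,9) [heading=0, draw]
LT 120: heading 0 -> 120
FD 2.3: (22.9,9) -> (21.75,10.992) [heading=120, draw]
PU: pen up
FD 4: (21.75,10.992) -> (19.75,14.456) [heading=120, move]
FD 14.1: (19.75,14.456) -> (12.7,26.667) [heading=120, move]
FD 3.2: (12.7,26.667) -> (11.1,29.438) [heading=120, move]
FD 6.3: (11.1,29.438) -> (7.95,34.894) [heading=120, move]
RT 72: heading 120 -> 48
LT 72: heading 48 -> 120
Final: pos=(7.95,34.894), heading=120, 3 segment(s) drawn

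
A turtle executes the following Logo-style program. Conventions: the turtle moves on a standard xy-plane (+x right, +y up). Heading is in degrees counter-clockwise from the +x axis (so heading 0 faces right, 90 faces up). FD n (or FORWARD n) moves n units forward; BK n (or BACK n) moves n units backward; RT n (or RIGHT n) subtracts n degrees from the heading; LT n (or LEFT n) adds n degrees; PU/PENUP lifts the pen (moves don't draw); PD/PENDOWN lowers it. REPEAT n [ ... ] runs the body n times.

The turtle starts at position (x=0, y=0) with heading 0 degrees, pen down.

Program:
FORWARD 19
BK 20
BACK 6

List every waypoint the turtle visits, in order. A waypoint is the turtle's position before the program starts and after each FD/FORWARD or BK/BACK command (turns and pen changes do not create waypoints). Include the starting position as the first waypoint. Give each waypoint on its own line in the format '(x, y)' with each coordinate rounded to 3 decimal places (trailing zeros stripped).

Answer: (0, 0)
(19, 0)
(-1, 0)
(-7, 0)

Derivation:
Executing turtle program step by step:
Start: pos=(0,0), heading=0, pen down
FD 19: (0,0) -> (19,0) [heading=0, draw]
BK 20: (19,0) -> (-1,0) [heading=0, draw]
BK 6: (-1,0) -> (-7,0) [heading=0, draw]
Final: pos=(-7,0), heading=0, 3 segment(s) drawn
Waypoints (4 total):
(0, 0)
(19, 0)
(-1, 0)
(-7, 0)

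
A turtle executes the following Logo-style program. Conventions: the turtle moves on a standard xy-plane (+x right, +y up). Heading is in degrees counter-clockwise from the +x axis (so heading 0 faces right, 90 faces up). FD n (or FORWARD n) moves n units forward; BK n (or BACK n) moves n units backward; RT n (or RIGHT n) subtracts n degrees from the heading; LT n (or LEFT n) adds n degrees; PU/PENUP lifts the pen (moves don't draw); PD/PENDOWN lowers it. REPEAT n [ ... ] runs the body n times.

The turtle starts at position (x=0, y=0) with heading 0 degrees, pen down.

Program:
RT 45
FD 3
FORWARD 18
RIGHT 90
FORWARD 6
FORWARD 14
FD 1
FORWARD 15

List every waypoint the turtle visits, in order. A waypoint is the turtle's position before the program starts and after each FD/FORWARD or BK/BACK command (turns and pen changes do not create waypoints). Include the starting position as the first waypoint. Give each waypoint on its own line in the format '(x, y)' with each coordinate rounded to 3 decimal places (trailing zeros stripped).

Executing turtle program step by step:
Start: pos=(0,0), heading=0, pen down
RT 45: heading 0 -> 315
FD 3: (0,0) -> (2.121,-2.121) [heading=315, draw]
FD 18: (2.121,-2.121) -> (14.849,-14.849) [heading=315, draw]
RT 90: heading 315 -> 225
FD 6: (14.849,-14.849) -> (10.607,-19.092) [heading=225, draw]
FD 14: (10.607,-19.092) -> (0.707,-28.991) [heading=225, draw]
FD 1: (0.707,-28.991) -> (0,-29.698) [heading=225, draw]
FD 15: (0,-29.698) -> (-10.607,-40.305) [heading=225, draw]
Final: pos=(-10.607,-40.305), heading=225, 6 segment(s) drawn
Waypoints (7 total):
(0, 0)
(2.121, -2.121)
(14.849, -14.849)
(10.607, -19.092)
(0.707, -28.991)
(0, -29.698)
(-10.607, -40.305)

Answer: (0, 0)
(2.121, -2.121)
(14.849, -14.849)
(10.607, -19.092)
(0.707, -28.991)
(0, -29.698)
(-10.607, -40.305)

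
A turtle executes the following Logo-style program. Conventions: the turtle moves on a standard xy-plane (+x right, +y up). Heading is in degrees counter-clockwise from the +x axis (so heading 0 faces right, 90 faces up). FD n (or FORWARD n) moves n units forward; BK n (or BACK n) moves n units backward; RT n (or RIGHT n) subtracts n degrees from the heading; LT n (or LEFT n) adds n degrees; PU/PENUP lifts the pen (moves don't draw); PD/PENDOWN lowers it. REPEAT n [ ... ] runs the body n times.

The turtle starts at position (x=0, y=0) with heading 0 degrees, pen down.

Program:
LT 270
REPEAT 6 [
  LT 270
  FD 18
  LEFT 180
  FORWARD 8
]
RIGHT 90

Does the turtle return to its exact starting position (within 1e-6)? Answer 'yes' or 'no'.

Executing turtle program step by step:
Start: pos=(0,0), heading=0, pen down
LT 270: heading 0 -> 270
REPEAT 6 [
  -- iteration 1/6 --
  LT 270: heading 270 -> 180
  FD 18: (0,0) -> (-18,0) [heading=180, draw]
  LT 180: heading 180 -> 0
  FD 8: (-18,0) -> (-10,0) [heading=0, draw]
  -- iteration 2/6 --
  LT 270: heading 0 -> 270
  FD 18: (-10,0) -> (-10,-18) [heading=270, draw]
  LT 180: heading 270 -> 90
  FD 8: (-10,-18) -> (-10,-10) [heading=90, draw]
  -- iteration 3/6 --
  LT 270: heading 90 -> 0
  FD 18: (-10,-10) -> (8,-10) [heading=0, draw]
  LT 180: heading 0 -> 180
  FD 8: (8,-10) -> (0,-10) [heading=180, draw]
  -- iteration 4/6 --
  LT 270: heading 180 -> 90
  FD 18: (0,-10) -> (0,8) [heading=90, draw]
  LT 180: heading 90 -> 270
  FD 8: (0,8) -> (0,0) [heading=270, draw]
  -- iteration 5/6 --
  LT 270: heading 270 -> 180
  FD 18: (0,0) -> (-18,0) [heading=180, draw]
  LT 180: heading 180 -> 0
  FD 8: (-18,0) -> (-10,0) [heading=0, draw]
  -- iteration 6/6 --
  LT 270: heading 0 -> 270
  FD 18: (-10,0) -> (-10,-18) [heading=270, draw]
  LT 180: heading 270 -> 90
  FD 8: (-10,-18) -> (-10,-10) [heading=90, draw]
]
RT 90: heading 90 -> 0
Final: pos=(-10,-10), heading=0, 12 segment(s) drawn

Start position: (0, 0)
Final position: (-10, -10)
Distance = 14.142; >= 1e-6 -> NOT closed

Answer: no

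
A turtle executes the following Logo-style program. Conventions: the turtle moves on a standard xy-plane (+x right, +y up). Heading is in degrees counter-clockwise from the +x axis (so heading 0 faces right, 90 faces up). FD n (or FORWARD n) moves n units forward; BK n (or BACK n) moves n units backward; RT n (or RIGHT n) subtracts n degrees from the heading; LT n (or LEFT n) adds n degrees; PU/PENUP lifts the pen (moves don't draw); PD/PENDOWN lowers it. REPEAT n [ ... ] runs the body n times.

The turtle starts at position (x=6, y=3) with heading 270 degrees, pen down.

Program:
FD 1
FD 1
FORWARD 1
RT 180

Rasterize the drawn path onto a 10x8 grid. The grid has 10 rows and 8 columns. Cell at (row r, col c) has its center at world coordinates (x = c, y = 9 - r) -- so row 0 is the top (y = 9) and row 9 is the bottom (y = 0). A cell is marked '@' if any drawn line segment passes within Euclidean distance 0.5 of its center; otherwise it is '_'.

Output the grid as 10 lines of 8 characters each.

Answer: ________
________
________
________
________
________
______@_
______@_
______@_
______@_

Derivation:
Segment 0: (6,3) -> (6,2)
Segment 1: (6,2) -> (6,1)
Segment 2: (6,1) -> (6,0)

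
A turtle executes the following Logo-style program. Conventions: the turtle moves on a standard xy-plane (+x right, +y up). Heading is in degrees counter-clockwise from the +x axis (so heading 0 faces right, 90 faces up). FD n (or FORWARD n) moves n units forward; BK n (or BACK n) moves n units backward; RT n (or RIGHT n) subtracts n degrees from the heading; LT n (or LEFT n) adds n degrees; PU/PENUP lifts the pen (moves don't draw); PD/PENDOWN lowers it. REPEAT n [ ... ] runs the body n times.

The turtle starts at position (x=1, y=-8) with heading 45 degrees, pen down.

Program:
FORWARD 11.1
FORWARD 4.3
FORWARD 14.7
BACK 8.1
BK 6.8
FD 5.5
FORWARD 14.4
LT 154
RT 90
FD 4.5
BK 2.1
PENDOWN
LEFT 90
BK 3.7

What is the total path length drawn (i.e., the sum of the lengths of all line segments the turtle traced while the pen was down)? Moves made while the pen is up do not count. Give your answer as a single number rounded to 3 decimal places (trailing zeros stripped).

Executing turtle program step by step:
Start: pos=(1,-8), heading=45, pen down
FD 11.1: (1,-8) -> (8.849,-0.151) [heading=45, draw]
FD 4.3: (8.849,-0.151) -> (11.889,2.889) [heading=45, draw]
FD 14.7: (11.889,2.889) -> (22.284,13.284) [heading=45, draw]
BK 8.1: (22.284,13.284) -> (16.556,7.556) [heading=45, draw]
BK 6.8: (16.556,7.556) -> (11.748,2.748) [heading=45, draw]
FD 5.5: (11.748,2.748) -> (15.637,6.637) [heading=45, draw]
FD 14.4: (15.637,6.637) -> (25.819,16.819) [heading=45, draw]
LT 154: heading 45 -> 199
RT 90: heading 199 -> 109
FD 4.5: (25.819,16.819) -> (24.354,21.074) [heading=109, draw]
BK 2.1: (24.354,21.074) -> (25.038,19.089) [heading=109, draw]
PD: pen down
LT 90: heading 109 -> 199
BK 3.7: (25.038,19.089) -> (28.537,20.293) [heading=199, draw]
Final: pos=(28.537,20.293), heading=199, 10 segment(s) drawn

Segment lengths:
  seg 1: (1,-8) -> (8.849,-0.151), length = 11.1
  seg 2: (8.849,-0.151) -> (11.889,2.889), length = 4.3
  seg 3: (11.889,2.889) -> (22.284,13.284), length = 14.7
  seg 4: (22.284,13.284) -> (16.556,7.556), length = 8.1
  seg 5: (16.556,7.556) -> (11.748,2.748), length = 6.8
  seg 6: (11.748,2.748) -> (15.637,6.637), length = 5.5
  seg 7: (15.637,6.637) -> (25.819,16.819), length = 14.4
  seg 8: (25.819,16.819) -> (24.354,21.074), length = 4.5
  seg 9: (24.354,21.074) -> (25.038,19.089), length = 2.1
  seg 10: (25.038,19.089) -> (28.537,20.293), length = 3.7
Total = 75.2

Answer: 75.2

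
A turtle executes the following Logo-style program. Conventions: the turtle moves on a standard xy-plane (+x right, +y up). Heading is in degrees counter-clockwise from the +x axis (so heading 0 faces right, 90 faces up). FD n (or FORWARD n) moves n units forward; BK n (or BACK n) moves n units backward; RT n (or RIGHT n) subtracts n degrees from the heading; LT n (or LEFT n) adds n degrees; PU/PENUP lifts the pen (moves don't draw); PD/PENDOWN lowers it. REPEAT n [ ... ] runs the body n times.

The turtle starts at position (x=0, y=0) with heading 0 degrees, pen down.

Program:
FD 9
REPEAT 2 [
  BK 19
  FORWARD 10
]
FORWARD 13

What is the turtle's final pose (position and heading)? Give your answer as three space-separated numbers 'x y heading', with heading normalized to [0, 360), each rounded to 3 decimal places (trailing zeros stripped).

Executing turtle program step by step:
Start: pos=(0,0), heading=0, pen down
FD 9: (0,0) -> (9,0) [heading=0, draw]
REPEAT 2 [
  -- iteration 1/2 --
  BK 19: (9,0) -> (-10,0) [heading=0, draw]
  FD 10: (-10,0) -> (0,0) [heading=0, draw]
  -- iteration 2/2 --
  BK 19: (0,0) -> (-19,0) [heading=0, draw]
  FD 10: (-19,0) -> (-9,0) [heading=0, draw]
]
FD 13: (-9,0) -> (4,0) [heading=0, draw]
Final: pos=(4,0), heading=0, 6 segment(s) drawn

Answer: 4 0 0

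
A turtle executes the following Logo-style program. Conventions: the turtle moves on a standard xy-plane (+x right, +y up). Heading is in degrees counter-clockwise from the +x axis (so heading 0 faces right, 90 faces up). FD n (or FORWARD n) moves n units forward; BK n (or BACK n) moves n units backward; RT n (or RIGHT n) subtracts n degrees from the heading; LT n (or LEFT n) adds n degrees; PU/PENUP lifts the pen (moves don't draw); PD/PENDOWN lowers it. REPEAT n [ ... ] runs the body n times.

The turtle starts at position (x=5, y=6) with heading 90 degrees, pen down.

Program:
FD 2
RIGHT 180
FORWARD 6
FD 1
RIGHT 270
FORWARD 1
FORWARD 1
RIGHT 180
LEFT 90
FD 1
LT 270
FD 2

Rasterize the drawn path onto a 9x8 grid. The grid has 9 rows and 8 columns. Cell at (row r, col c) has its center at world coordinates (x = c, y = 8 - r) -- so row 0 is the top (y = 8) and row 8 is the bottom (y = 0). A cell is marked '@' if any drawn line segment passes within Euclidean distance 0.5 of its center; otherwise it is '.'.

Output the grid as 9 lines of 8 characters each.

Answer: .....@..
.....@..
.....@..
.....@..
.....@..
.....@..
.....@..
.....@@@
.....@@@

Derivation:
Segment 0: (5,6) -> (5,8)
Segment 1: (5,8) -> (5,2)
Segment 2: (5,2) -> (5,1)
Segment 3: (5,1) -> (6,1)
Segment 4: (6,1) -> (7,1)
Segment 5: (7,1) -> (7,0)
Segment 6: (7,0) -> (5,0)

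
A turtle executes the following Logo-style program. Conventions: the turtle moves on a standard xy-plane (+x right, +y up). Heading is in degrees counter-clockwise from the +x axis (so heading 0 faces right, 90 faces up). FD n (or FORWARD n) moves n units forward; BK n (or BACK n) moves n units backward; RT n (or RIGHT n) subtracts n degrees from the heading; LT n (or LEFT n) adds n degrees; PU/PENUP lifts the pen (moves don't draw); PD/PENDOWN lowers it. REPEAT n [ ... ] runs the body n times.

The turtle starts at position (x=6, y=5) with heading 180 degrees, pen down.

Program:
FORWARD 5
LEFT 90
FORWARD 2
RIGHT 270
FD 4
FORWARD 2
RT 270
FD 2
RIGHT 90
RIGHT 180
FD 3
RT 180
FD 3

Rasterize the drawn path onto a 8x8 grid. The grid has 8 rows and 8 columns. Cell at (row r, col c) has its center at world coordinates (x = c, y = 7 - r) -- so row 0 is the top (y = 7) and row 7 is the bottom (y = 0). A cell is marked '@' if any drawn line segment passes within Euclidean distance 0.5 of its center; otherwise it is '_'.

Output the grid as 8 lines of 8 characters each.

Answer: ________
________
_@@@@@@@
_@_____@
_@@@@@@@
________
________
________

Derivation:
Segment 0: (6,5) -> (1,5)
Segment 1: (1,5) -> (1,3)
Segment 2: (1,3) -> (5,3)
Segment 3: (5,3) -> (7,3)
Segment 4: (7,3) -> (7,5)
Segment 5: (7,5) -> (4,5)
Segment 6: (4,5) -> (7,5)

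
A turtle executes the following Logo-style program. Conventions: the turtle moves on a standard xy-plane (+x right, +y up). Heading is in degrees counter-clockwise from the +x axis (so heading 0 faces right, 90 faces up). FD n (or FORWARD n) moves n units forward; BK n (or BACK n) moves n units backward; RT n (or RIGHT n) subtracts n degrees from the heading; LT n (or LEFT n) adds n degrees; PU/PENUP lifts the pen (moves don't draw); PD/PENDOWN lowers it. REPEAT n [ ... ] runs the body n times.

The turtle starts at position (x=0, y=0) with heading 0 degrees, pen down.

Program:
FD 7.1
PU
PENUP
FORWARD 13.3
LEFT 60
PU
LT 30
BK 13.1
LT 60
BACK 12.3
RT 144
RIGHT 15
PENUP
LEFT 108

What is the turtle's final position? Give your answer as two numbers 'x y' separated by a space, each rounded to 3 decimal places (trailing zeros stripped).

Executing turtle program step by step:
Start: pos=(0,0), heading=0, pen down
FD 7.1: (0,0) -> (7.1,0) [heading=0, draw]
PU: pen up
PU: pen up
FD 13.3: (7.1,0) -> (20.4,0) [heading=0, move]
LT 60: heading 0 -> 60
PU: pen up
LT 30: heading 60 -> 90
BK 13.1: (20.4,0) -> (20.4,-13.1) [heading=90, move]
LT 60: heading 90 -> 150
BK 12.3: (20.4,-13.1) -> (31.052,-19.25) [heading=150, move]
RT 144: heading 150 -> 6
RT 15: heading 6 -> 351
PU: pen up
LT 108: heading 351 -> 99
Final: pos=(31.052,-19.25), heading=99, 1 segment(s) drawn

Answer: 31.052 -19.25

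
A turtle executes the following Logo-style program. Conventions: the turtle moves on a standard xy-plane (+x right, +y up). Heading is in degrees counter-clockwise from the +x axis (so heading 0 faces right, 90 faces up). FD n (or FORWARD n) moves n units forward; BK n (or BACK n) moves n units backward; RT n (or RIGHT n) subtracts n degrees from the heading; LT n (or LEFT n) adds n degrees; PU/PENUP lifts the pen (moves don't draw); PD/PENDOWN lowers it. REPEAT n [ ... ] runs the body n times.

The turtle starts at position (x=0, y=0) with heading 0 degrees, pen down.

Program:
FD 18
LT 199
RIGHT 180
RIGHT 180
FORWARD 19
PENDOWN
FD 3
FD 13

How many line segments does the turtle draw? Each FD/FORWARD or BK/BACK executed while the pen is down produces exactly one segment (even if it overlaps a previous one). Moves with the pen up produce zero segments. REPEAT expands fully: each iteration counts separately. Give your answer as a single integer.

Executing turtle program step by step:
Start: pos=(0,0), heading=0, pen down
FD 18: (0,0) -> (18,0) [heading=0, draw]
LT 199: heading 0 -> 199
RT 180: heading 199 -> 19
RT 180: heading 19 -> 199
FD 19: (18,0) -> (0.035,-6.186) [heading=199, draw]
PD: pen down
FD 3: (0.035,-6.186) -> (-2.801,-7.162) [heading=199, draw]
FD 13: (-2.801,-7.162) -> (-15.093,-11.395) [heading=199, draw]
Final: pos=(-15.093,-11.395), heading=199, 4 segment(s) drawn
Segments drawn: 4

Answer: 4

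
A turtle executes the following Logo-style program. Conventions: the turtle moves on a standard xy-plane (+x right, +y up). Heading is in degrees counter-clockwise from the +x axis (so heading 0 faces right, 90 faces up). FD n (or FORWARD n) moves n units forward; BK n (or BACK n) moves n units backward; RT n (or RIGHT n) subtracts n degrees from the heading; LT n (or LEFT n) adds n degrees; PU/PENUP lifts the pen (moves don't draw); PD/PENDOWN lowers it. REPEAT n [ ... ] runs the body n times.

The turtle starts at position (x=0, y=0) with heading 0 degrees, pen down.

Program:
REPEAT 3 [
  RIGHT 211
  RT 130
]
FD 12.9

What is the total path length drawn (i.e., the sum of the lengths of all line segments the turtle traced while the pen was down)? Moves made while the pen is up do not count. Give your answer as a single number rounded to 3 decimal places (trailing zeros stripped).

Executing turtle program step by step:
Start: pos=(0,0), heading=0, pen down
REPEAT 3 [
  -- iteration 1/3 --
  RT 211: heading 0 -> 149
  RT 130: heading 149 -> 19
  -- iteration 2/3 --
  RT 211: heading 19 -> 168
  RT 130: heading 168 -> 38
  -- iteration 3/3 --
  RT 211: heading 38 -> 187
  RT 130: heading 187 -> 57
]
FD 12.9: (0,0) -> (7.026,10.819) [heading=57, draw]
Final: pos=(7.026,10.819), heading=57, 1 segment(s) drawn

Segment lengths:
  seg 1: (0,0) -> (7.026,10.819), length = 12.9
Total = 12.9

Answer: 12.9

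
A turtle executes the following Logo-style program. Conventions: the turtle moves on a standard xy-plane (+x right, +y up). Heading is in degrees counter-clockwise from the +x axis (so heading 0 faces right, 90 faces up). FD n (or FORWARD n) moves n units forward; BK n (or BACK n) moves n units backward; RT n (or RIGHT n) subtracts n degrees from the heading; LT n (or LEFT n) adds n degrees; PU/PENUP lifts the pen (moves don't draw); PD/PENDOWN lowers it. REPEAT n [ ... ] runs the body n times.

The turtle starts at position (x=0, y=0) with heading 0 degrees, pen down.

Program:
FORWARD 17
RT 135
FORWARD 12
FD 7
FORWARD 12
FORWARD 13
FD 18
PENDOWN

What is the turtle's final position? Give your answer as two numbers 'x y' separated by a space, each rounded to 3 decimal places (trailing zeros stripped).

Answer: -26.841 -43.841

Derivation:
Executing turtle program step by step:
Start: pos=(0,0), heading=0, pen down
FD 17: (0,0) -> (17,0) [heading=0, draw]
RT 135: heading 0 -> 225
FD 12: (17,0) -> (8.515,-8.485) [heading=225, draw]
FD 7: (8.515,-8.485) -> (3.565,-13.435) [heading=225, draw]
FD 12: (3.565,-13.435) -> (-4.92,-21.92) [heading=225, draw]
FD 13: (-4.92,-21.92) -> (-14.113,-31.113) [heading=225, draw]
FD 18: (-14.113,-31.113) -> (-26.841,-43.841) [heading=225, draw]
PD: pen down
Final: pos=(-26.841,-43.841), heading=225, 6 segment(s) drawn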